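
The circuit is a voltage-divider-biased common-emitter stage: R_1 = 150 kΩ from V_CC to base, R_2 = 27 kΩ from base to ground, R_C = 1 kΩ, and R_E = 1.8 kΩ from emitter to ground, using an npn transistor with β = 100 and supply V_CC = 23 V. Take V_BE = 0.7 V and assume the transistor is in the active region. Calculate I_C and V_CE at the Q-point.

Thevenize the base divider: V_Th = V_CC·R_2/(R_1+R_2) = 23×27/177 = 3.51 V, R_Th = R_1‖R_2 = 22.9 kΩ.
Base-emitter loop: V_Th = I_B·R_Th + V_BE + (β+1)I_B·R_E, so I_B = (3.51 − 0.7) / (22.9 + 101×1.8) = 0.0137 mA.
I_C = β·I_B = 100×0.0137 = 1.37 mA, and I_E = (β+1)I_B = 1.39 mA.
V_CE = V_CC − I_C·R_C − I_E·R_E = 23 − 1.37×1 − 1.39×1.8 = 19.1 V.
V_CE = 19.1 V > 0.2 V confirms active-region operation.

I_C ≈ 1.4 mA, V_CE ≈ 19 V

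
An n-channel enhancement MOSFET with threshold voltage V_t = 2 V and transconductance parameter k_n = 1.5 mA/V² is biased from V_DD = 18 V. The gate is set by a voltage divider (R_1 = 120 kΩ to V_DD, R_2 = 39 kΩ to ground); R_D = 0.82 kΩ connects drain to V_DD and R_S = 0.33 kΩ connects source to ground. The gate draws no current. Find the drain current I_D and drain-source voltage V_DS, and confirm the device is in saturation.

I_D ≈ 2.2 mA, V_DS ≈ 16 V

V_G = V_DD·R_2/(R_1+R_2) = 18×39/159 = 4.42 V.
Assume saturation: I_D = (k_n/2)(V_GS − V_t)² with V_GS = V_G − I_D·R_S = 4.42 − 0.33·I_D.
Substituting gives 0.0817·I_D² − 2.2·I_D + 4.37 = 0, with roots I_D = 2.17 or 24.7 mA.
The root I_D = 24.7 mA gives V_GS = -3.74 V ≤ V_t, so take I_D = 2.17 mA.
Then V_GS = 3.7 V and V_DS = V_DD − I_D(R_D+R_S) = 18 − 2.17×1.15 = 15.5 V.
Saturation requires V_DS ≥ V_GS − V_t = 1.7 V; 15.5 ≥ 1.7 ✓.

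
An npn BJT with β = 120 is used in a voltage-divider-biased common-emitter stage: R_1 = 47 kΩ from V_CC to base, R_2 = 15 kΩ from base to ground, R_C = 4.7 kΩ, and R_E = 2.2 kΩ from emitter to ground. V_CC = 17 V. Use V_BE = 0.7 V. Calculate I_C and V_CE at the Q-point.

Thevenize the base divider: V_Th = V_CC·R_2/(R_1+R_2) = 17×15/62 = 4.11 V, R_Th = R_1‖R_2 = 11.4 kΩ.
Base-emitter loop: V_Th = I_B·R_Th + V_BE + (β+1)I_B·R_E, so I_B = (4.11 − 0.7) / (11.4 + 121×2.2) = 0.0123 mA.
I_C = β·I_B = 120×0.0123 = 1.48 mA, and I_E = (β+1)I_B = 1.49 mA.
V_CE = V_CC − I_C·R_C − I_E·R_E = 17 − 1.48×4.7 − 1.49×2.2 = 6.79 V.
V_CE = 6.79 V > 0.2 V confirms active-region operation.

I_C ≈ 1.5 mA, V_CE ≈ 6.8 V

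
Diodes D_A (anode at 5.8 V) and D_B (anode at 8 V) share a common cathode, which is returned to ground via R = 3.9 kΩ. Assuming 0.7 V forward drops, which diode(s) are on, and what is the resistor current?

Only D_B conducts; I_R ≈ 1.9 mA

Assume both conduct. Then node N would need to be at both 5.8−0.7 = 5.1 V and 8−0.7 = 7.3 V, which is impossible.
Assume only D_B conducts: V_N = 8 − 0.7 = 7.3 V, so I_R = 7.3/3.9 = 1.87 mA.
Check D_A: its anode-to-cathode voltage is 5.8 − 7.3 = -1.5 V < 0.7 V, so it is off. The assumption is consistent.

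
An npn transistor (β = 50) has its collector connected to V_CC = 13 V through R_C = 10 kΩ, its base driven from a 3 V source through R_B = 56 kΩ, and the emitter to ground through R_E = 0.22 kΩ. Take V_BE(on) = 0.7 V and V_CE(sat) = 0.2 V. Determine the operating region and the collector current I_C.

saturation; I_C ≈ 1.3 mA

Assume active: I_B = (3 − 0.7)/(56 + 51×0.22) = 0.0342 mA, I_C = β·I_B = 1.71 mA.
Then V_CE = 13 − 1.71×10 − 1.75×0.22 = -4.49 V < 0.2 V — the active assumption fails.
Re-solve with V_CE = 0.2 V. KCL at the emitter: V_E/R_E = (V_BB−0.7−V_E)/R_B + (V_CC−0.2−V_E)/R_C, giving V_E = 0.283 V.
I_C = (V_CC − 0.2 − V_E)/R_C = (12.8 − 0.283)/10 = 1.25 mA.
Check: I_B = (2.3 − 0.283)/56 = 0.036 mA, and β·I_B = 1.8 mA > I_C, confirming saturation.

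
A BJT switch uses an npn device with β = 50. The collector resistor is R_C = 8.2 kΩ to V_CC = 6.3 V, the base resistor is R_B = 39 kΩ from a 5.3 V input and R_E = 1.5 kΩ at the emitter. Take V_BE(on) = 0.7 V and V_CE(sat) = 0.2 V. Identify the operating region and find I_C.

saturation; I_C ≈ 0.61 mA

Assume active: I_B = (5.3 − 0.7)/(39 + 51×1.5) = 0.0398 mA, I_C = β·I_B = 1.99 mA.
Then V_CE = 6.3 − 1.99×8.2 − 2.03×1.5 = -13.1 V < 0.2 V — the active assumption fails.
Re-solve with V_CE = 0.2 V. KCL at the emitter: V_E/R_E = (V_BB−0.7−V_E)/R_B + (V_CC−0.2−V_E)/R_C, giving V_E = 1.06 V.
I_C = (V_CC − 0.2 − V_E)/R_C = (6.1 − 1.06)/8.2 = 0.615 mA.
Check: I_B = (4.6 − 1.06)/39 = 0.0908 mA, and β·I_B = 4.54 mA > I_C, confirming saturation.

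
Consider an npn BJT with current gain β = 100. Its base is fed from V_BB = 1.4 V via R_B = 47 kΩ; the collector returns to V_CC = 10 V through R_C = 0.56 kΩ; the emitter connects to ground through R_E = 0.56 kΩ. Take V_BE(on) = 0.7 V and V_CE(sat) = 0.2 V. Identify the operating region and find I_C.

active; I_C ≈ 0.68 mA

Assume active. Base-emitter loop: I_B = (V_BB − V_BE)/(R_B + (β+1)R_E) = (1.4 − 0.7)/(47 + 101×0.56) = 0.00676 mA.
I_C = β·I_B = 100×0.00676 = 0.676 mA.
V_CE = V_CC − I_C·R_C − I_E·R_E = 10 − 0.676×0.56 − 0.683×0.56 = 9.24 V > V_CE(sat), so the active-region assumption holds.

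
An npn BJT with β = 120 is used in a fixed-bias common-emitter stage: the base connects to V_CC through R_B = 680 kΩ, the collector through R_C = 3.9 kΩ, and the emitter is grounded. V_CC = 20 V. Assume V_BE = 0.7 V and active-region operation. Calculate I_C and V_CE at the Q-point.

Base loop: V_CC = I_B·R_B + V_BE, so I_B = (20 − 0.7)/680 kΩ = 0.0284 mA.
In the active region I_C = β·I_B = 120 × 0.0284 = 3.41 mA.
Collector loop: V_CE = V_CC − I_C·R_C = 20 − 3.41×3.9 = 6.72 V.
Since V_CE = 6.72 V > V_CE(sat) ≈ 0.2 V, the transistor is in the active region as assumed.

I_C ≈ 3.4 mA, V_CE ≈ 6.7 V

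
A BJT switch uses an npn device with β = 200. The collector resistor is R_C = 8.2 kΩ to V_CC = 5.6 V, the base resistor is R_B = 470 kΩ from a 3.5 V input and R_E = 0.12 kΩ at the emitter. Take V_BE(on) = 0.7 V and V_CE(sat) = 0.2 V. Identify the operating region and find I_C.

Assume active: I_B = (3.5 − 0.7)/(470 + 201×0.12) = 0.00567 mA, I_C = β·I_B = 1.13 mA.
Then V_CE = 5.6 − 1.13×8.2 − 1.14×0.12 = -3.83 V < 0.2 V — the active assumption fails.
Re-solve with V_CE = 0.2 V. KCL at the emitter: V_E/R_E = (V_BB−0.7−V_E)/R_B + (V_CC−0.2−V_E)/R_C, giving V_E = 0.0786 V.
I_C = (V_CC − 0.2 − V_E)/R_C = (5.4 − 0.0786)/8.2 = 0.649 mA.
Check: I_B = (2.8 − 0.0786)/470 = 0.00579 mA, and β·I_B = 1.16 mA > I_C, confirming saturation.

saturation; I_C ≈ 0.65 mA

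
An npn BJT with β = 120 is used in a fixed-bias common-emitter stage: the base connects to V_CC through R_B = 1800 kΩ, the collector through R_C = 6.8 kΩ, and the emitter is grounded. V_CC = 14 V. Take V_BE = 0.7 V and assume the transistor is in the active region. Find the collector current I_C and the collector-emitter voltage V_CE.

Base loop: V_CC = I_B·R_B + V_BE, so I_B = (14 − 0.7)/1800 kΩ = 0.00739 mA.
In the active region I_C = β·I_B = 120 × 0.00739 = 0.887 mA.
Collector loop: V_CE = V_CC − I_C·R_C = 14 − 0.887×6.8 = 7.97 V.
Since V_CE = 7.97 V > V_CE(sat) ≈ 0.2 V, the transistor is in the active region as assumed.

I_C ≈ 0.89 mA, V_CE ≈ 8 V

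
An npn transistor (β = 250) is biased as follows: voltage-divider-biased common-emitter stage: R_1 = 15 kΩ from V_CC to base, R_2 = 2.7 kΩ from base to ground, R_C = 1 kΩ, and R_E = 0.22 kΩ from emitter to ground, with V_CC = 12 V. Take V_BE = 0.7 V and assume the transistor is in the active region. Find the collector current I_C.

Thevenize the base divider: V_Th = V_CC·R_2/(R_1+R_2) = 12×2.7/17.7 = 1.83 V, R_Th = R_1‖R_2 = 2.29 kΩ.
Base-emitter loop: V_Th = I_B·R_Th + V_BE + (β+1)I_B·R_E, so I_B = (1.83 − 0.7) / (2.29 + 251×0.22) = 0.0197 mA.
I_C = β·I_B = 250×0.0197 = 4.91 mA, and I_E = (β+1)I_B = 4.93 mA.
V_CE = V_CC − I_C·R_C − I_E·R_E = 12 − 4.91×1 − 4.93×0.22 = 6 V.
V_CE = 6 V > 0.2 V confirms active-region operation.

I_C ≈ 4.9 mA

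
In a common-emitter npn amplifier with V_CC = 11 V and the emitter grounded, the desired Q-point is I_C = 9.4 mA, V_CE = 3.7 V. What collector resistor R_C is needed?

R_C ≈ 0.78 kΩ

Collector loop: V_CC = I_C·R_C + V_CE.
R_C = (V_CC − V_CE)/I_C = (11 − 3.7)/9.4 = 0.777 kΩ.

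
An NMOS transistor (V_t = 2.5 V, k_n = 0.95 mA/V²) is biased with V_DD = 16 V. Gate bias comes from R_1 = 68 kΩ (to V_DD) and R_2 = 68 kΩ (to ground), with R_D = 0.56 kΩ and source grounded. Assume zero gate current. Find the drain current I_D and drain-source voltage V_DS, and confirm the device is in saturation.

I_D ≈ 14 mA, V_DS ≈ 8 V

V_G = V_DD·R_2/(R_1+R_2) = 16×68/136 = 8 V. With the source grounded, V_GS = V_G = 8 V.
Assume saturation: I_D = (k_n/2)(V_GS − V_t)² = (0.95/2)×(8 − 2.5)² = 0.475×5.5² = 14.4 mA.
V_DS = V_DD − I_D·R_D = 16 − 14.4×0.56 = 7.95 V.
Saturation requires V_DS ≥ V_GS − V_t = 5.5 V; 7.95 ≥ 5.5 ✓.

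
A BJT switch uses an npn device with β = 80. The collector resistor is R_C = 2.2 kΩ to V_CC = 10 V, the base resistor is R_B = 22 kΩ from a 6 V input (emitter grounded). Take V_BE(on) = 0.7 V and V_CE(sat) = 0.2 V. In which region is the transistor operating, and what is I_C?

Assume active: I_B = (6 − 0.7)/22 = 0.241 mA, giving I_C = β·I_B = 19.3 mA.
But then V_CE = 10 − 19.3×2.2 = -32.4 V < V_CE(sat) = 0.2 V — impossible in the active region.
So the transistor is saturated. With V_CE = 0.2 V, I_C = (V_CC − 0.2)/R_C = 9.8/2.2 = 4.45 mA.
Check: β·I_B = 19.3 mA > I_C = 4.45 mA, confirming saturation.

saturation; I_C ≈ 4.5 mA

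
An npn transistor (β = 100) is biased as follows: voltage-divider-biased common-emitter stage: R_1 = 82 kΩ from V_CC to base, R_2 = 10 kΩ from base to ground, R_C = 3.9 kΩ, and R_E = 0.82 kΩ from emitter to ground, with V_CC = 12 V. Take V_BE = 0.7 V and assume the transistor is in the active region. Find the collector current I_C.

Thevenize the base divider: V_Th = V_CC·R_2/(R_1+R_2) = 12×10/92 = 1.3 V, R_Th = R_1‖R_2 = 8.91 kΩ.
Base-emitter loop: V_Th = I_B·R_Th + V_BE + (β+1)I_B·R_E, so I_B = (1.3 − 0.7) / (8.91 + 101×0.82) = 0.00659 mA.
I_C = β·I_B = 100×0.00659 = 0.659 mA, and I_E = (β+1)I_B = 0.665 mA.
V_CE = V_CC − I_C·R_C − I_E·R_E = 12 − 0.659×3.9 − 0.665×0.82 = 8.89 V.
V_CE = 8.89 V > 0.2 V confirms active-region operation.

I_C ≈ 0.66 mA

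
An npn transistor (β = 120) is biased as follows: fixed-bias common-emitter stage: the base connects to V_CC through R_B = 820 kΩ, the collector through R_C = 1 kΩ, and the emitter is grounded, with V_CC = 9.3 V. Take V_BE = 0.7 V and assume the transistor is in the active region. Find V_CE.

V_CE ≈ 8 V

Base loop: V_CC = I_B·R_B + V_BE, so I_B = (9.3 − 0.7)/820 kΩ = 0.0105 mA.
In the active region I_C = β·I_B = 120 × 0.0105 = 1.26 mA.
Collector loop: V_CE = V_CC − I_C·R_C = 9.3 − 1.26×1 = 8.04 V.
Since V_CE = 8.04 V > V_CE(sat) ≈ 0.2 V, the transistor is in the active region as assumed.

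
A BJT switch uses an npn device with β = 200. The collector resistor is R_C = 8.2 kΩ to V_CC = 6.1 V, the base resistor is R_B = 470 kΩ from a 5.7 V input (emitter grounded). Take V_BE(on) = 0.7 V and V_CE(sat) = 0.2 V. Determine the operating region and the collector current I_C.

saturation; I_C ≈ 0.72 mA

Assume active: I_B = (5.7 − 0.7)/470 = 0.0106 mA, giving I_C = β·I_B = 2.13 mA.
But then V_CE = 6.1 − 2.13×8.2 = -11.3 V < V_CE(sat) = 0.2 V — impossible in the active region.
So the transistor is saturated. With V_CE = 0.2 V, I_C = (V_CC − 0.2)/R_C = 5.9/8.2 = 0.72 mA.
Check: β·I_B = 2.13 mA > I_C = 0.72 mA, confirming saturation.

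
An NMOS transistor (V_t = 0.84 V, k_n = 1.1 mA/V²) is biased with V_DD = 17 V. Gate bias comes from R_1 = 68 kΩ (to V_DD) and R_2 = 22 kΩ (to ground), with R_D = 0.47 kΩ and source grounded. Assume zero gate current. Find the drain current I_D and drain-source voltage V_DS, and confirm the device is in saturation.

I_D ≈ 6 mA, V_DS ≈ 14 V

V_G = V_DD·R_2/(R_1+R_2) = 17×22/90 = 4.16 V. With the source grounded, V_GS = V_G = 4.16 V.
Assume saturation: I_D = (k_n/2)(V_GS − V_t)² = (1.1/2)×(4.16 − 0.84)² = 0.55×3.32² = 6.05 mA.
V_DS = V_DD − I_D·R_D = 17 − 6.05×0.47 = 14.2 V.
Saturation requires V_DS ≥ V_GS − V_t = 3.32 V; 14.2 ≥ 3.32 ✓.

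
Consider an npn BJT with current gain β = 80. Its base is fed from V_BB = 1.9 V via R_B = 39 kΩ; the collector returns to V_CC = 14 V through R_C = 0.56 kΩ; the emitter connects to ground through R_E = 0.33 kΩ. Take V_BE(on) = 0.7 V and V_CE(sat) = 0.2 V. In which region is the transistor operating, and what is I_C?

active; I_C ≈ 1.5 mA

Assume active. Base-emitter loop: I_B = (V_BB − V_BE)/(R_B + (β+1)R_E) = (1.9 − 0.7)/(39 + 81×0.33) = 0.0183 mA.
I_C = β·I_B = 80×0.0183 = 1.46 mA.
V_CE = V_CC − I_C·R_C − I_E·R_E = 14 − 1.46×0.56 − 1.48×0.33 = 12.7 V > V_CE(sat), so the active-region assumption holds.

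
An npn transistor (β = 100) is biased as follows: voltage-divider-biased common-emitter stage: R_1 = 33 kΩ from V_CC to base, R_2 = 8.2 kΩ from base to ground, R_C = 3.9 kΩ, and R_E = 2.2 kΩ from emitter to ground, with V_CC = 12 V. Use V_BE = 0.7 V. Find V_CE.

V_CE ≈ 7.5 V

Thevenize the base divider: V_Th = V_CC·R_2/(R_1+R_2) = 12×8.2/41.2 = 2.39 V, R_Th = R_1‖R_2 = 6.57 kΩ.
Base-emitter loop: V_Th = I_B·R_Th + V_BE + (β+1)I_B·R_E, so I_B = (2.39 − 0.7) / (6.57 + 101×2.2) = 0.00738 mA.
I_C = β·I_B = 100×0.00738 = 0.738 mA, and I_E = (β+1)I_B = 0.745 mA.
V_CE = V_CC − I_C·R_C − I_E·R_E = 12 − 0.738×3.9 − 0.745×2.2 = 7.48 V.
V_CE = 7.48 V > 0.2 V confirms active-region operation.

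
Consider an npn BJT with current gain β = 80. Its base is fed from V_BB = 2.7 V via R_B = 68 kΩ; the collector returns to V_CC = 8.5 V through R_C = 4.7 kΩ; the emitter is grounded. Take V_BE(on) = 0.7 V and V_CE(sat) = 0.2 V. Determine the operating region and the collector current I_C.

Assume active: I_B = (2.7 − 0.7)/68 = 0.0294 mA, giving I_C = β·I_B = 2.35 mA.
But then V_CE = 8.5 − 2.35×4.7 = -2.56 V < V_CE(sat) = 0.2 V — impossible in the active region.
So the transistor is saturated. With V_CE = 0.2 V, I_C = (V_CC − 0.2)/R_C = 8.3/4.7 = 1.77 mA.
Check: β·I_B = 2.35 mA > I_C = 1.77 mA, confirming saturation.

saturation; I_C ≈ 1.8 mA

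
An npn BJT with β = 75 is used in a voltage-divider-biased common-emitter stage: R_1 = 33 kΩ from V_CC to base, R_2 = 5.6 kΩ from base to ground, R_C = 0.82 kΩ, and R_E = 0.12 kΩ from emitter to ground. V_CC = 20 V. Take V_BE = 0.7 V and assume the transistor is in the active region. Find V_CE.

V_CE ≈ 8.8 V

Thevenize the base divider: V_Th = V_CC·R_2/(R_1+R_2) = 20×5.6/38.6 = 2.9 V, R_Th = R_1‖R_2 = 4.79 kΩ.
Base-emitter loop: V_Th = I_B·R_Th + V_BE + (β+1)I_B·R_E, so I_B = (2.9 − 0.7) / (4.79 + 76×0.12) = 0.158 mA.
I_C = β·I_B = 75×0.158 = 11.9 mA, and I_E = (β+1)I_B = 12 mA.
V_CE = V_CC − I_C·R_C − I_E·R_E = 20 − 11.9×0.82 − 12×0.12 = 8.82 V.
V_CE = 8.82 V > 0.2 V confirms active-region operation.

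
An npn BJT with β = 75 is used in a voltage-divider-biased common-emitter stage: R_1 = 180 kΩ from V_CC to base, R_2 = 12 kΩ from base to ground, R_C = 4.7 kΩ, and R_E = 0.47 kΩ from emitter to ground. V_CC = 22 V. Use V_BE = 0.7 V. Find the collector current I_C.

Thevenize the base divider: V_Th = V_CC·R_2/(R_1+R_2) = 22×12/192 = 1.38 V, R_Th = R_1‖R_2 = 11.2 kΩ.
Base-emitter loop: V_Th = I_B·R_Th + V_BE + (β+1)I_B·R_E, so I_B = (1.38 − 0.7) / (11.2 + 76×0.47) = 0.0144 mA.
I_C = β·I_B = 75×0.0144 = 1.08 mA, and I_E = (β+1)I_B = 1.09 mA.
V_CE = V_CC − I_C·R_C − I_E·R_E = 22 − 1.08×4.7 − 1.09×0.47 = 16.4 V.
V_CE = 16.4 V > 0.2 V confirms active-region operation.

I_C ≈ 1.1 mA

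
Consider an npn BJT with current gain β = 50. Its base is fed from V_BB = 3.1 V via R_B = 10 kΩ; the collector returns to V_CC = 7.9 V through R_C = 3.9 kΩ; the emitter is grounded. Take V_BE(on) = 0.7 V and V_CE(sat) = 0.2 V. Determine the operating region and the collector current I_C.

saturation; I_C ≈ 2 mA

Assume active: I_B = (3.1 − 0.7)/10 = 0.24 mA, giving I_C = β·I_B = 12 mA.
But then V_CE = 7.9 − 12×3.9 = -38.9 V < V_CE(sat) = 0.2 V — impossible in the active region.
So the transistor is saturated. With V_CE = 0.2 V, I_C = (V_CC − 0.2)/R_C = 7.7/3.9 = 1.97 mA.
Check: β·I_B = 12 mA > I_C = 1.97 mA, confirming saturation.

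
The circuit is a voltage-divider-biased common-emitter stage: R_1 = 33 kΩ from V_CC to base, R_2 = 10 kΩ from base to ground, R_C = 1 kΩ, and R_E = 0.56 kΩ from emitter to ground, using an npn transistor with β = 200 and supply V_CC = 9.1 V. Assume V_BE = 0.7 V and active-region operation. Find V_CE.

Thevenize the base divider: V_Th = V_CC·R_2/(R_1+R_2) = 9.1×10/43 = 2.12 V, R_Th = R_1‖R_2 = 7.67 kΩ.
Base-emitter loop: V_Th = I_B·R_Th + V_BE + (β+1)I_B·R_E, so I_B = (2.12 − 0.7) / (7.67 + 201×0.56) = 0.0118 mA.
I_C = β·I_B = 200×0.0118 = 2.36 mA, and I_E = (β+1)I_B = 2.37 mA.
V_CE = V_CC − I_C·R_C − I_E·R_E = 9.1 − 2.36×1 − 2.37×0.56 = 5.42 V.
V_CE = 5.42 V > 0.2 V confirms active-region operation.

V_CE ≈ 5.4 V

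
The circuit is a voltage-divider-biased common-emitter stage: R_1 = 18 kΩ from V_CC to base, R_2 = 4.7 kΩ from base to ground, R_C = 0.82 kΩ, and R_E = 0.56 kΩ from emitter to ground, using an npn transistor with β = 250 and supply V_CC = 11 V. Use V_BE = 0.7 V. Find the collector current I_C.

Thevenize the base divider: V_Th = V_CC·R_2/(R_1+R_2) = 11×4.7/22.7 = 2.28 V, R_Th = R_1‖R_2 = 3.73 kΩ.
Base-emitter loop: V_Th = I_B·R_Th + V_BE + (β+1)I_B·R_E, so I_B = (2.28 − 0.7) / (3.73 + 251×0.56) = 0.0109 mA.
I_C = β·I_B = 250×0.0109 = 2.73 mA, and I_E = (β+1)I_B = 2.74 mA.
V_CE = V_CC − I_C·R_C − I_E·R_E = 11 − 2.73×0.82 − 2.74×0.56 = 7.22 V.
V_CE = 7.22 V > 0.2 V confirms active-region operation.

I_C ≈ 2.7 mA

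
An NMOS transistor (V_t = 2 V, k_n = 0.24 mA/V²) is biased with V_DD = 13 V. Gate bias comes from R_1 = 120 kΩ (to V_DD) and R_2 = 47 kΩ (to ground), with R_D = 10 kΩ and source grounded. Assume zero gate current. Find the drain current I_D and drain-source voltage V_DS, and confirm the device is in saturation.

I_D ≈ 0.33 mA, V_DS ≈ 9.7 V

V_G = V_DD·R_2/(R_1+R_2) = 13×47/167 = 3.66 V. With the source grounded, V_GS = V_G = 3.66 V.
Assume saturation: I_D = (k_n/2)(V_GS − V_t)² = (0.24/2)×(3.66 − 2)² = 0.12×1.66² = 0.33 mA.
V_DS = V_DD − I_D·R_D = 13 − 0.33×10 = 9.7 V.
Saturation requires V_DS ≥ V_GS − V_t = 1.66 V; 9.7 ≥ 1.66 ✓.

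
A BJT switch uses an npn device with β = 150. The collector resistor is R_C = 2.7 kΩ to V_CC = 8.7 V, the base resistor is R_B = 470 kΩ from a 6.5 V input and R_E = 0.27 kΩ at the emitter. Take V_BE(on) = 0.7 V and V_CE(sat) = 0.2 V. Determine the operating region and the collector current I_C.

active; I_C ≈ 1.7 mA

Assume active. Base-emitter loop: I_B = (V_BB − V_BE)/(R_B + (β+1)R_E) = (6.5 − 0.7)/(470 + 151×0.27) = 0.0114 mA.
I_C = β·I_B = 150×0.0114 = 1.7 mA.
V_CE = V_CC − I_C·R_C − I_E·R_E = 8.7 − 1.7×2.7 − 1.71×0.27 = 3.64 V > V_CE(sat), so the active-region assumption holds.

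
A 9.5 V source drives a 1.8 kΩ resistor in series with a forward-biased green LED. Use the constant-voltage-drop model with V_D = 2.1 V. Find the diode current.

I ≈ 4.1 mA

KVL around the loop: 9.5 = V_D + I·R = 2.1 + I × 1.8 kΩ.
So I = (9.5 − 2.1) / 1.8 kΩ = 7.4 / 1.8 = 4.11 mA.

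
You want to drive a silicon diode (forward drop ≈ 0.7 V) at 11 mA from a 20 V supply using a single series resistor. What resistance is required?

R ≈ 1.8 kΩ

The resistor drops V_S − V_D = 20 − 0.7 = 19.3 V at 11 mA.
R = 19.3 V / 11 mA = 1.75 kΩ.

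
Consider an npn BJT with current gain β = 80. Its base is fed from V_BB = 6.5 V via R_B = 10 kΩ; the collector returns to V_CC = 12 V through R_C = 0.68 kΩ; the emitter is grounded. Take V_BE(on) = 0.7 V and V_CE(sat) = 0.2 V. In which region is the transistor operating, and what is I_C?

Assume active: I_B = (6.5 − 0.7)/10 = 0.58 mA, giving I_C = β·I_B = 46.4 mA.
But then V_CE = 12 − 46.4×0.68 = -19.6 V < V_CE(sat) = 0.2 V — impossible in the active region.
So the transistor is saturated. With V_CE = 0.2 V, I_C = (V_CC − 0.2)/R_C = 11.8/0.68 = 17.4 mA.
Check: β·I_B = 46.4 mA > I_C = 17.4 mA, confirming saturation.

saturation; I_C ≈ 17 mA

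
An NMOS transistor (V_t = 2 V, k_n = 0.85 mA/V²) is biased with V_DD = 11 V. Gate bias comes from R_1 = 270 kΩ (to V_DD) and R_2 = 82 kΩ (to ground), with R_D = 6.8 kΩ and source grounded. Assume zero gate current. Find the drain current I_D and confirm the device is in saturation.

I_D ≈ 0.13 mA

V_G = V_DD·R_2/(R_1+R_2) = 11×82/352 = 2.56 V. With the source grounded, V_GS = V_G = 2.56 V.
Assume saturation: I_D = (k_n/2)(V_GS − V_t)² = (0.85/2)×(2.56 − 2)² = 0.425×0.562² = 0.134 mA.
V_DS = V_DD − I_D·R_D = 11 − 0.134×6.8 = 10.1 V.
Saturation requires V_DS ≥ V_GS − V_t = 0.562 V; 10.1 ≥ 0.562 ✓.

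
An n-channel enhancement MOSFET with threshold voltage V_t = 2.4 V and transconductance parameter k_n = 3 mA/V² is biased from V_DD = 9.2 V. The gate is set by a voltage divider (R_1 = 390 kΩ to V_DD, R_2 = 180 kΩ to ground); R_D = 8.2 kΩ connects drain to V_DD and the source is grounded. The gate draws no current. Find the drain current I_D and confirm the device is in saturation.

V_G = V_DD·R_2/(R_1+R_2) = 9.2×180/570 = 2.91 V. With the source grounded, V_GS = V_G = 2.91 V.
Assume saturation: I_D = (k_n/2)(V_GS − V_t)² = (3/2)×(2.91 − 2.4)² = 1.5×0.505² = 0.383 mA.
V_DS = V_DD − I_D·R_D = 9.2 − 0.383×8.2 = 6.06 V.
Saturation requires V_DS ≥ V_GS − V_t = 0.505 V; 6.06 ≥ 0.505 ✓.

I_D ≈ 0.38 mA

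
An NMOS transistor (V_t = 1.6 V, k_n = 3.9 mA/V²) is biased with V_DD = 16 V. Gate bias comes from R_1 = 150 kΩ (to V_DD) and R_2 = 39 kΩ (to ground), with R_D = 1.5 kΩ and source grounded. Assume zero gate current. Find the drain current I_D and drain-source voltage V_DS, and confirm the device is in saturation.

V_G = V_DD·R_2/(R_1+R_2) = 16×39/189 = 3.3 V. With the source grounded, V_GS = V_G = 3.3 V.
Assume saturation: I_D = (k_n/2)(V_GS − V_t)² = (3.9/2)×(3.3 − 1.6)² = 1.95×1.7² = 5.65 mA.
V_DS = V_DD − I_D·R_D = 16 − 5.65×1.5 = 7.53 V.
Saturation requires V_DS ≥ V_GS − V_t = 1.7 V; 7.53 ≥ 1.7 ✓.

I_D ≈ 5.6 mA, V_DS ≈ 7.5 V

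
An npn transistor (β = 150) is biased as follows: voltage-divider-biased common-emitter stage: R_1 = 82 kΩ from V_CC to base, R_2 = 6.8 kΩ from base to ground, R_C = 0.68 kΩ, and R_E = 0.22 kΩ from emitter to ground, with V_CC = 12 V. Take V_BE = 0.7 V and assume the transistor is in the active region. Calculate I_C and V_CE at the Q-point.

I_C ≈ 0.83 mA, V_CE ≈ 11 V

Thevenize the base divider: V_Th = V_CC·R_2/(R_1+R_2) = 12×6.8/88.8 = 0.919 V, R_Th = R_1‖R_2 = 6.28 kΩ.
Base-emitter loop: V_Th = I_B·R_Th + V_BE + (β+1)I_B·R_E, so I_B = (0.919 − 0.7) / (6.28 + 151×0.22) = 0.00554 mA.
I_C = β·I_B = 150×0.00554 = 0.831 mA, and I_E = (β+1)I_B = 0.837 mA.
V_CE = V_CC − I_C·R_C − I_E·R_E = 12 − 0.831×0.68 − 0.837×0.22 = 11.3 V.
V_CE = 11.3 V > 0.2 V confirms active-region operation.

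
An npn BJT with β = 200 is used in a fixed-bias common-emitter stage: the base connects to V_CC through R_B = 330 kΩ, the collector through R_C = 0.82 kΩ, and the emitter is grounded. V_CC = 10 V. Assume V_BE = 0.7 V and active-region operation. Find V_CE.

Base loop: V_CC = I_B·R_B + V_BE, so I_B = (10 − 0.7)/330 kΩ = 0.0282 mA.
In the active region I_C = β·I_B = 200 × 0.0282 = 5.64 mA.
Collector loop: V_CE = V_CC − I_C·R_C = 10 − 5.64×0.82 = 5.38 V.
Since V_CE = 5.38 V > V_CE(sat) ≈ 0.2 V, the transistor is in the active region as assumed.

V_CE ≈ 5.4 V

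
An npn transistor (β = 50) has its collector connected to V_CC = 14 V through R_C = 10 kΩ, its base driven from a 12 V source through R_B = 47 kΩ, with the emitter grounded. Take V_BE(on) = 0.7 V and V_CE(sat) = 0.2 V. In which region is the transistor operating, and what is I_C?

Assume active: I_B = (12 − 0.7)/47 = 0.24 mA, giving I_C = β·I_B = 12 mA.
But then V_CE = 14 − 12×10 = -106 V < V_CE(sat) = 0.2 V — impossible in the active region.
So the transistor is saturated. With V_CE = 0.2 V, I_C = (V_CC − 0.2)/R_C = 13.8/10 = 1.38 mA.
Check: β·I_B = 12 mA > I_C = 1.38 mA, confirming saturation.

saturation; I_C ≈ 1.4 mA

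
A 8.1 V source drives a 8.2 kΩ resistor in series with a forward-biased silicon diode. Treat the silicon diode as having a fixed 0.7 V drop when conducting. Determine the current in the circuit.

KVL around the loop: 8.1 = V_D + I·R = 0.7 + I × 8.2 kΩ.
So I = (8.1 − 0.7) / 8.2 kΩ = 7.4 / 8.2 = 0.902 mA.

I ≈ 0.9 mA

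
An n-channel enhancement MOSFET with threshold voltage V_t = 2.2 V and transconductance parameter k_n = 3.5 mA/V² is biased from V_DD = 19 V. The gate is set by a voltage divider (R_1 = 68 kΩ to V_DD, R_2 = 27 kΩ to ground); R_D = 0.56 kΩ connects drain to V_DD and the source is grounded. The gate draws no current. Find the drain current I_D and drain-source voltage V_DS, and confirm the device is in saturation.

V_G = V_DD·R_2/(R_1+R_2) = 19×27/95 = 5.4 V. With the source grounded, V_GS = V_G = 5.4 V.
Assume saturation: I_D = (k_n/2)(V_GS − V_t)² = (3.5/2)×(5.4 − 2.2)² = 1.75×3.2² = 17.9 mA.
V_DS = V_DD − I_D·R_D = 19 − 17.9×0.56 = 8.96 V.
Saturation requires V_DS ≥ V_GS − V_t = 3.2 V; 8.96 ≥ 3.2 ✓.

I_D ≈ 18 mA, V_DS ≈ 9 V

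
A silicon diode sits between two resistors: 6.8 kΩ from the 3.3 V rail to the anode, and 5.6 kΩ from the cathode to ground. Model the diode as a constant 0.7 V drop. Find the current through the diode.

I ≈ 0.21 mA

The two resistors are in series with the diode, so KVL gives 3.3 = I·6.8 + 0.7 + I·5.6.
I = (3.3 − 0.7) / (6.8 + 5.6) kΩ = 2.6 / 12.4 = 0.21 mA.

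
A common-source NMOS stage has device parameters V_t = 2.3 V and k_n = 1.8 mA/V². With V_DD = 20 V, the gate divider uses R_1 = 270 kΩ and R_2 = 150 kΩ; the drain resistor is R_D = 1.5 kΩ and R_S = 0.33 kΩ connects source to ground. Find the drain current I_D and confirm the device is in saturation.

I_D ≈ 6.5 mA

V_G = V_DD·R_2/(R_1+R_2) = 20×150/420 = 7.14 V.
Assume saturation: I_D = (k_n/2)(V_GS − V_t)² with V_GS = V_G − I_D·R_S = 7.14 − 0.33·I_D.
Substituting gives 0.098·I_D² − 3.88·I_D + 21.1 = 0, with roots I_D = 6.52 or 33 mA.
The root I_D = 33 mA gives V_GS = -3.76 V ≤ V_t, so take I_D = 6.52 mA.
Then V_GS = 4.99 V and V_DS = V_DD − I_D(R_D+R_S) = 20 − 6.52×1.83 = 8.07 V.
Saturation requires V_DS ≥ V_GS − V_t = 2.69 V; 8.07 ≥ 2.69 ✓.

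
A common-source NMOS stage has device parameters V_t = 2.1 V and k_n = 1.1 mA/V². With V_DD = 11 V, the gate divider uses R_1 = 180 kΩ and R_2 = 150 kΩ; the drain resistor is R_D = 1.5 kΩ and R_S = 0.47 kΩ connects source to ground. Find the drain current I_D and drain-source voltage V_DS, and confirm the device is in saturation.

V_G = V_DD·R_2/(R_1+R_2) = 11×150/330 = 5 V.
Assume saturation: I_D = (k_n/2)(V_GS − V_t)² with V_GS = V_G − I_D·R_S = 5 − 0.47·I_D.
Substituting gives 0.121·I_D² − 2.5·I_D + 4.63 = 0, with roots I_D = 2.06 or 18.5 mA.
The root I_D = 18.5 mA gives V_GS = -3.7 V ≤ V_t, so take I_D = 2.06 mA.
Then V_GS = 4.03 V and V_DS = V_DD − I_D(R_D+R_S) = 11 − 2.06×1.97 = 6.95 V.
Saturation requires V_DS ≥ V_GS − V_t = 1.93 V; 6.95 ≥ 1.93 ✓.

I_D ≈ 2.1 mA, V_DS ≈ 6.9 V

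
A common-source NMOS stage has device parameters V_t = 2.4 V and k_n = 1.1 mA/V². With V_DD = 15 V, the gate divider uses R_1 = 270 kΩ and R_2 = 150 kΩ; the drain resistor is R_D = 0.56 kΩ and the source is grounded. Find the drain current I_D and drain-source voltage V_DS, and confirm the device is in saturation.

V_G = V_DD·R_2/(R_1+R_2) = 15×150/420 = 5.36 V. With the source grounded, V_GS = V_G = 5.36 V.
Assume saturation: I_D = (k_n/2)(V_GS − V_t)² = (1.1/2)×(5.36 − 2.4)² = 0.55×2.96² = 4.81 mA.
V_DS = V_DD − I_D·R_D = 15 − 4.81×0.56 = 12.3 V.
Saturation requires V_DS ≥ V_GS − V_t = 2.96 V; 12.3 ≥ 2.96 ✓.

I_D ≈ 4.8 mA, V_DS ≈ 12 V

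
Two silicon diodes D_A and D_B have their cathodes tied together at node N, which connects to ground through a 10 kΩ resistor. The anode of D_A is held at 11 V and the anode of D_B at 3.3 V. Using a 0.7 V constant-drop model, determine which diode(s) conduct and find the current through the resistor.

Assume both conduct. Then node N would need to be at both 11−0.7 = 10.3 V and 3.3−0.7 = 2.6 V, which is impossible.
Assume only D_A conducts: V_N = 11 − 0.7 = 10.3 V, so I_R = 10.3/10 = 1.03 mA.
Check D_B: its anode-to-cathode voltage is 3.3 − 10.3 = -7 V < 0.7 V, so it is off. The assumption is consistent.

Only D_A conducts; I_R ≈ 1 mA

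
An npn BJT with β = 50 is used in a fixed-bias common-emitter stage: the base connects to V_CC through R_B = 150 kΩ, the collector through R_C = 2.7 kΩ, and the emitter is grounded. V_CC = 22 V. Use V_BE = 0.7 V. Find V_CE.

Base loop: V_CC = I_B·R_B + V_BE, so I_B = (22 − 0.7)/150 kΩ = 0.142 mA.
In the active region I_C = β·I_B = 50 × 0.142 = 7.1 mA.
Collector loop: V_CE = V_CC − I_C·R_C = 22 − 7.1×2.7 = 2.83 V.
Since V_CE = 2.83 V > V_CE(sat) ≈ 0.2 V, the transistor is in the active region as assumed.

V_CE ≈ 2.8 V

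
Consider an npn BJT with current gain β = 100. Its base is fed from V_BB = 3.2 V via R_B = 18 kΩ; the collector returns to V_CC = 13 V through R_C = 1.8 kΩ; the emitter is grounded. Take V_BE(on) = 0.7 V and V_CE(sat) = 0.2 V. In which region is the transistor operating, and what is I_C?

Assume active: I_B = (3.2 − 0.7)/18 = 0.139 mA, giving I_C = β·I_B = 13.9 mA.
But then V_CE = 13 − 13.9×1.8 = -12 V < V_CE(sat) = 0.2 V — impossible in the active region.
So the transistor is saturated. With V_CE = 0.2 V, I_C = (V_CC − 0.2)/R_C = 12.8/1.8 = 7.11 mA.
Check: β·I_B = 13.9 mA > I_C = 7.11 mA, confirming saturation.

saturation; I_C ≈ 7.1 mA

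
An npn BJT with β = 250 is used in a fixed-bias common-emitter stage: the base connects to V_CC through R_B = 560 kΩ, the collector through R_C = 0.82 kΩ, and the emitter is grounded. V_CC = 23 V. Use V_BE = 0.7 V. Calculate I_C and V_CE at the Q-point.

Base loop: V_CC = I_B·R_B + V_BE, so I_B = (23 − 0.7)/560 kΩ = 0.0398 mA.
In the active region I_C = β·I_B = 250 × 0.0398 = 9.96 mA.
Collector loop: V_CE = V_CC − I_C·R_C = 23 − 9.96×0.82 = 14.8 V.
Since V_CE = 14.8 V > V_CE(sat) ≈ 0.2 V, the transistor is in the active region as assumed.

I_C ≈ 10 mA, V_CE ≈ 15 V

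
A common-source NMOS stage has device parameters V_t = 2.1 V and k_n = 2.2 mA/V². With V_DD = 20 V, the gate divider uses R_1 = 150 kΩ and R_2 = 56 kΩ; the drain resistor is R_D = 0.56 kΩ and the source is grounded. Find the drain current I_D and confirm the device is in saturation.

I_D ≈ 12 mA

V_G = V_DD·R_2/(R_1+R_2) = 20×56/206 = 5.44 V. With the source grounded, V_GS = V_G = 5.44 V.
Assume saturation: I_D = (k_n/2)(V_GS − V_t)² = (2.2/2)×(5.44 − 2.1)² = 1.1×3.34² = 12.2 mA.
V_DS = V_DD − I_D·R_D = 20 − 12.2×0.56 = 13.1 V.
Saturation requires V_DS ≥ V_GS − V_t = 3.34 V; 13.1 ≥ 3.34 ✓.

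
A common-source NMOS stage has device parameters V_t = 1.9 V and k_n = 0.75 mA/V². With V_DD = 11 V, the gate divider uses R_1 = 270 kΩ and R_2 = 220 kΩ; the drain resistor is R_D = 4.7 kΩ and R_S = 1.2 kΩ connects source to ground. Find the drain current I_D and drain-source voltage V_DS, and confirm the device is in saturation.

I_D ≈ 1.1 mA, V_DS ≈ 4.5 V

V_G = V_DD·R_2/(R_1+R_2) = 11×220/490 = 4.94 V.
Assume saturation: I_D = (k_n/2)(V_GS − V_t)² with V_GS = V_G − I_D·R_S = 4.94 − 1.2·I_D.
Substituting gives 0.54·I_D² − 3.73·I_D + 3.46 = 0, with roots I_D = 1.1 or 5.81 mA.
The root I_D = 5.81 mA gives V_GS = -2.04 V ≤ V_t, so take I_D = 1.1 mA.
Then V_GS = 3.62 V and V_DS = V_DD − I_D(R_D+R_S) = 11 − 1.1×5.9 = 4.49 V.
Saturation requires V_DS ≥ V_GS − V_t = 1.72 V; 4.49 ≥ 1.72 ✓.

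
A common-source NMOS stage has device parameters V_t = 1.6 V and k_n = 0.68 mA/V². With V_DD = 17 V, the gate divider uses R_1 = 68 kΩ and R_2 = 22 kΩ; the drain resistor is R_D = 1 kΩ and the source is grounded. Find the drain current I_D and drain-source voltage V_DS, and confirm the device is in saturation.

V_G = V_DD·R_2/(R_1+R_2) = 17×22/90 = 4.16 V. With the source grounded, V_GS = V_G = 4.16 V.
Assume saturation: I_D = (k_n/2)(V_GS − V_t)² = (0.68/2)×(4.16 − 1.6)² = 0.34×2.56² = 2.22 mA.
V_DS = V_DD − I_D·R_D = 17 − 2.22×1 = 14.8 V.
Saturation requires V_DS ≥ V_GS − V_t = 2.56 V; 14.8 ≥ 2.56 ✓.

I_D ≈ 2.2 mA, V_DS ≈ 15 V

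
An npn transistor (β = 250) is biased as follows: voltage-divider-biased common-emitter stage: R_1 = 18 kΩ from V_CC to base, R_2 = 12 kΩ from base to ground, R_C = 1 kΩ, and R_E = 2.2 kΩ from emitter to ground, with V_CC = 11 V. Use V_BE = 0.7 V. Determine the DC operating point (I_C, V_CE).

I_C ≈ 1.7 mA, V_CE ≈ 5.7 V

Thevenize the base divider: V_Th = V_CC·R_2/(R_1+R_2) = 11×12/30 = 4.4 V, R_Th = R_1‖R_2 = 7.2 kΩ.
Base-emitter loop: V_Th = I_B·R_Th + V_BE + (β+1)I_B·R_E, so I_B = (4.4 − 0.7) / (7.2 + 251×2.2) = 0.00661 mA.
I_C = β·I_B = 250×0.00661 = 1.65 mA, and I_E = (β+1)I_B = 1.66 mA.
V_CE = V_CC − I_C·R_C − I_E·R_E = 11 − 1.65×1 − 1.66×2.2 = 5.69 V.
V_CE = 5.69 V > 0.2 V confirms active-region operation.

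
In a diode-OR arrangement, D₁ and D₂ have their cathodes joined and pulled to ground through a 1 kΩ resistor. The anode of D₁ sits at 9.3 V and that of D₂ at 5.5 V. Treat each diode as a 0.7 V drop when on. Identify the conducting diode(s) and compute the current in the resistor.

Assume both conduct. Then node N would need to be at both 9.3−0.7 = 8.6 V and 5.5−0.7 = 4.8 V, which is impossible.
Assume only D₁ conducts: V_N = 9.3 − 0.7 = 8.6 V, so I_R = 8.6/1 = 8.6 mA.
Check D₂: its anode-to-cathode voltage is 5.5 − 8.6 = -3.1 V < 0.7 V, so it is off. The assumption is consistent.

Only D₁ conducts; I_R ≈ 8.6 mA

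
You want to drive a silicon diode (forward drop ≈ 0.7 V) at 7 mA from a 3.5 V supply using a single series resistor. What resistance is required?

R ≈ 0.4 kΩ

The resistor drops V_S − V_D = 3.5 − 0.7 = 2.8 V at 7 mA.
R = 2.8 V / 7 mA = 0.4 kΩ.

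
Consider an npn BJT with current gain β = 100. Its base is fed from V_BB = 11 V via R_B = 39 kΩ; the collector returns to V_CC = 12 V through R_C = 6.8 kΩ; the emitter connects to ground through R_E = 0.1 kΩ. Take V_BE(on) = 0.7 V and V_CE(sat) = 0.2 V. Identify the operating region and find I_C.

saturation; I_C ≈ 1.7 mA

Assume active: I_B = (11 − 0.7)/(39 + 101×0.1) = 0.21 mA, I_C = β·I_B = 21 mA.
Then V_CE = 12 − 21×6.8 − 21.2×0.1 = -133 V < 0.2 V — the active assumption fails.
Re-solve with V_CE = 0.2 V. KCL at the emitter: V_E/R_E = (V_BB−0.7−V_E)/R_B + (V_CC−0.2−V_E)/R_C, giving V_E = 0.197 V.
I_C = (V_CC − 0.2 − V_E)/R_C = (11.8 − 0.197)/6.8 = 1.71 mA.
Check: I_B = (10.3 − 0.197)/39 = 0.259 mA, and β·I_B = 25.9 mA > I_C, confirming saturation.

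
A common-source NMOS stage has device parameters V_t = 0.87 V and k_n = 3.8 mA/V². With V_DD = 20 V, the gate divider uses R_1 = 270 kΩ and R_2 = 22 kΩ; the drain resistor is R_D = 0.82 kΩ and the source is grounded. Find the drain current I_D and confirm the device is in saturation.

I_D ≈ 0.77 mA

V_G = V_DD·R_2/(R_1+R_2) = 20×22/292 = 1.51 V. With the source grounded, V_GS = V_G = 1.51 V.
Assume saturation: I_D = (k_n/2)(V_GS − V_t)² = (3.8/2)×(1.51 − 0.87)² = 1.9×0.637² = 0.771 mA.
V_DS = V_DD − I_D·R_D = 20 − 0.771×0.82 = 19.4 V.
Saturation requires V_DS ≥ V_GS − V_t = 0.637 V; 19.4 ≥ 0.637 ✓.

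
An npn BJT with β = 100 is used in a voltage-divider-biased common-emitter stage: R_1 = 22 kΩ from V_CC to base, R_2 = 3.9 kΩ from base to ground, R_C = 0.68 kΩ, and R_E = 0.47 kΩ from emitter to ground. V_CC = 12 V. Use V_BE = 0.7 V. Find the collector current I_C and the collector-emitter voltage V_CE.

I_C ≈ 2.2 mA, V_CE ≈ 9.5 V

Thevenize the base divider: V_Th = V_CC·R_2/(R_1+R_2) = 12×3.9/25.9 = 1.81 V, R_Th = R_1‖R_2 = 3.31 kΩ.
Base-emitter loop: V_Th = I_B·R_Th + V_BE + (β+1)I_B·R_E, so I_B = (1.81 − 0.7) / (3.31 + 101×0.47) = 0.0218 mA.
I_C = β·I_B = 100×0.0218 = 2.18 mA, and I_E = (β+1)I_B = 2.2 mA.
V_CE = V_CC − I_C·R_C − I_E·R_E = 12 − 2.18×0.68 − 2.2×0.47 = 9.48 V.
V_CE = 9.48 V > 0.2 V confirms active-region operation.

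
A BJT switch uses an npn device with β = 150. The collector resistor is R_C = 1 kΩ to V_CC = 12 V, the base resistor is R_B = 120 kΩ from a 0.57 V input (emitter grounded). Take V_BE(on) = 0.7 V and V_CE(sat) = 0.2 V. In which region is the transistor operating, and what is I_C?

cutoff; I_C ≈ 0

V_BB = 0.57 V ≤ V_BE(on) = 0.7 V, so the base-emitter junction is not forward biased.
The transistor is in cutoff: I_B = I_C = 0.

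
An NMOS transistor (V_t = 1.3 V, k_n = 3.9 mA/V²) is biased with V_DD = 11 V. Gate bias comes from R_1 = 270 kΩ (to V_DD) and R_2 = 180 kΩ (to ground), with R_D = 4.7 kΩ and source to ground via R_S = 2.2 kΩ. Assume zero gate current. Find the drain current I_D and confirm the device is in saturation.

V_G = V_DD·R_2/(R_1+R_2) = 11×180/450 = 4.4 V.
Assume saturation: I_D = (k_n/2)(V_GS − V_t)² with V_GS = V_G − I_D·R_S = 4.4 − 2.2·I_D.
Substituting gives 9.44·I_D² − 27.6·I_D + 18.7 = 0, with roots I_D = 1.07 or 1.85 mA.
The root I_D = 1.85 mA gives V_GS = 0.325 V ≤ V_t, so take I_D = 1.07 mA.
Then V_GS = 2.04 V and V_DS = V_DD − I_D(R_D+R_S) = 11 − 1.07×6.9 = 3.6 V.
Saturation requires V_DS ≥ V_GS − V_t = 0.741 V; 3.6 ≥ 0.741 ✓.

I_D ≈ 1.1 mA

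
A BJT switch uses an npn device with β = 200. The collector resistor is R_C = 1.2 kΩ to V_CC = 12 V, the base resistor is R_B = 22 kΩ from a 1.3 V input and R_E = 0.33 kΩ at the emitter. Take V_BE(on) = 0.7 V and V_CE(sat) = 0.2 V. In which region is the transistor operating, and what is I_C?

Assume active. Base-emitter loop: I_B = (V_BB − V_BE)/(R_B + (β+1)R_E) = (1.3 − 0.7)/(22 + 201×0.33) = 0.00679 mA.
I_C = β·I_B = 200×0.00679 = 1.36 mA.
V_CE = V_CC − I_C·R_C − I_E·R_E = 12 − 1.36×1.2 − 1.37×0.33 = 9.92 V > V_CE(sat), so the active-region assumption holds.

active; I_C ≈ 1.4 mA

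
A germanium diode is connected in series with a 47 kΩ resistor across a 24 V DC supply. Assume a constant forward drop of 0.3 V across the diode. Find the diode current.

KVL around the loop: 24 = V_D + I·R = 0.3 + I × 47 kΩ.
So I = (24 − 0.3) / 47 kΩ = 23.7 / 47 = 0.504 mA.

I ≈ 0.5 mA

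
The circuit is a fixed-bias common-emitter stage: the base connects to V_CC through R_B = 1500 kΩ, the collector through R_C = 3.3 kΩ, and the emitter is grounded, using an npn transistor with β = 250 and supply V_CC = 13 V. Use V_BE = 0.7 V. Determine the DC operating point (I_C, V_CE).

Base loop: V_CC = I_B·R_B + V_BE, so I_B = (13 − 0.7)/1500 kΩ = 0.0082 mA.
In the active region I_C = β·I_B = 250 × 0.0082 = 2.05 mA.
Collector loop: V_CE = V_CC − I_C·R_C = 13 − 2.05×3.3 = 6.23 V.
Since V_CE = 6.23 V > V_CE(sat) ≈ 0.2 V, the transistor is in the active region as assumed.

I_C ≈ 2.1 mA, V_CE ≈ 6.2 V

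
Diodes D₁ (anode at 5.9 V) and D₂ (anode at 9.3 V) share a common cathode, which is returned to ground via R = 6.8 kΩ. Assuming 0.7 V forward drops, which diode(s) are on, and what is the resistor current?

Only D₂ conducts; I_R ≈ 1.3 mA

Assume both conduct. Then node N would need to be at both 5.9−0.7 = 5.2 V and 9.3−0.7 = 8.6 V, which is impossible.
Assume only D₂ conducts: V_N = 9.3 − 0.7 = 8.6 V, so I_R = 8.6/6.8 = 1.26 mA.
Check D₁: its anode-to-cathode voltage is 5.9 − 8.6 = -2.7 V < 0.7 V, so it is off. The assumption is consistent.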